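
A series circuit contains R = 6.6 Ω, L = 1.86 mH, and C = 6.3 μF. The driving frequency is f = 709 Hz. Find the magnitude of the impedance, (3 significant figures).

ω = 2πf = 4455 rad/s
X_L = ωL = 8.29 Ω
X_C = 1/(ωC) = 35.6 Ω
Net reactance X = X_L − X_C = -27.3 Ω
Z = 6.60 − j27.3 Ω
|Z| = √(6.60² + 27.3²) = 28.1 Ω

28.1 Ω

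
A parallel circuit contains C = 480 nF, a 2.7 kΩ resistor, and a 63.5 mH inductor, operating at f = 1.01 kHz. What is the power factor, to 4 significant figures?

ω = 2πf = 6346 rad/s
X_L = ωL = 403.0 Ω
X_C = 1/(ωC) = 328.3 Ω
Parallel: admittances add. Y = 1/R + 1/(jωL) + jωC
Y = (0.0003704 + j0.0005645) S
|Y| = 0.0006752 S → |Z| = 1/|Y| = 1481 Ω, ∠Z = −∠Y = -56.73°
cos φ = cos(-56.73°) = 0.5486

0.5486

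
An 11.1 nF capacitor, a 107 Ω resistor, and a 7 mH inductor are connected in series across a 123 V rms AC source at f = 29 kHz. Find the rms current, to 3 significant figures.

ω = 2πf = 182200 rad/s
X_L = ωL = 1280 Ω
X_C = 1/(ωC) = 494 Ω
Net reactance X = X_L − X_C = 781 Ω
Z = 107 + j781 Ω
|Z| = √(107² + 781²) = 788 Ω
I = V/|Z| = 123/788 = 156 mA

156 mA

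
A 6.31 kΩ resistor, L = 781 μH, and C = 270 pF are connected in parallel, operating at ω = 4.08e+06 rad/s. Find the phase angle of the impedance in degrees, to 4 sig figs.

-78.63°

X_L = ωL = 3186 Ω
X_C = 1/(ωC) = 907.8 Ω
Parallel: admittances add. Y = 1/R + 1/(jωL) + jωC
Y = (0.0001585 + j0.0007878) S
|Y| = 0.0008036 S → |Z| = 1/|Y| = 1244 Ω, ∠Z = −∠Y = -78.63°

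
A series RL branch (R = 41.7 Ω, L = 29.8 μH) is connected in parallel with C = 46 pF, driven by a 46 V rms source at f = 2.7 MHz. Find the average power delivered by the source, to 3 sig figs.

343 mW

ω = 2πf = 1.696e+07 rad/s
X_L = ωL = 506 Ω
X_C = 1/(ωC) = 1280 Ω
Branch 1 (R+jX_L): Z₁ = 41.7 + j506 Ω, |Z₁| = 507 Ω
Branch 2 (−jX_C): Z₂ = −j1280 Ω
Parallel: Z = Z₁Z₂/(Z₁+Z₂), |Z| = 837 Ω, ∠Z = 82.2°
I = V/|Z| = 55.0 mA
P = VI cos φ = 46 × 0.0550 × cos(82.2°) = 343 mW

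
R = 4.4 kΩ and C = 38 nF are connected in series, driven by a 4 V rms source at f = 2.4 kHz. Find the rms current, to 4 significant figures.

ω = 2πf = 15080 rad/s
X_C = 1/(ωC) = 1745 Ω
Z = 4400 − j1745 Ω
|Z| = √(4400² + 1745²) = 4733 Ω
I = V/|Z| = 4/4733 = 845.1 μA

845.1 μA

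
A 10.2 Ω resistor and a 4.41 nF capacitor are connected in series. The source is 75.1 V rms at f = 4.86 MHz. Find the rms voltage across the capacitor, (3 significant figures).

44.2 V

ω = 2πf = 3.054e+07 rad/s
X_C = 1/(ωC) = 7.43 Ω
Z = 10.2 − j7.43 Ω
|Z| = √(10.2² + 7.43²) = 12.6 Ω
I = V/|Z| = 5.95 A
V_C = I·|Z_C| = 5.95 × 7.43 = 44.2 V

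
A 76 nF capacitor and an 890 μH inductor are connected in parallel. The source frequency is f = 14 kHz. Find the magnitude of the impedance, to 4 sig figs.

164.3 Ω

ω = 2πf = 87960 rad/s
X_L = ωL = 78.29 Ω
X_C = 1/(ωC) = 149.6 Ω
Parallel: admittances add. Y = 1/(jωL) + jωC
Y = (0 − j0.006088) S
|Y| = 0.006088 S → |Z| = 1/|Y| = 164.3 Ω, ∠Z = −∠Y = 90.00°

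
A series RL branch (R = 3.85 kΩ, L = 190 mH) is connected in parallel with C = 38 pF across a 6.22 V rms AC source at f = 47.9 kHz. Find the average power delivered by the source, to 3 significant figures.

ω = 2πf = 301000 rad/s
X_L = ωL = 57200 Ω
X_C = 1/(ωC) = 87400 Ω
Branch 1 (R+jX_L): Z₁ = 3850 + j57200 Ω, |Z₁| = 57300 Ω
Branch 2 (−jX_C): Z₂ = −j87400 Ω
Parallel: Z = Z₁Z₂/(Z₁+Z₂), |Z| = 164000 Ω, ∠Z = 78.9°
I = V/|Z| = 37.9 μA
P = VI cos φ = 6.22 × 3.79e-05 × cos(78.9°) = 45.3 μW

45.3 μW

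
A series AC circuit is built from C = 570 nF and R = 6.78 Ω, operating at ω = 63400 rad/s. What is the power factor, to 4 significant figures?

X_C = 1/(ωC) = 27.67 Ω
Z = 6.780 − j27.67 Ω
|Z| = √(6.780² + 27.67²) = 28.49 Ω
∠Z = arctan(-27.67/6.780) = -76.23°
cos φ = cos(-76.23°) = 0.2380

0.2380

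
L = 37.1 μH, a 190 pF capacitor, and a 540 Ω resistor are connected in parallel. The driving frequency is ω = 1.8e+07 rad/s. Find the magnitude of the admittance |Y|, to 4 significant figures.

X_L = ωL = 667.8 Ω
X_C = 1/(ωC) = 292.4 Ω
Parallel: admittances add. Y = 1/R + 1/(jωL) + jωC
Y = (0.001852 + j0.001923) S
|Y| = 0.002669 S → |Z| = 1/|Y| = 374.6 Ω, ∠Z = −∠Y = -46.07°

2.669 mS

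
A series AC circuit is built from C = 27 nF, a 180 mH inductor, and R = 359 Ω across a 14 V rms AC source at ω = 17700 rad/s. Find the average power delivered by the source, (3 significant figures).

53.1 mW

X_L = ωL = 3190 Ω
X_C = 1/(ωC) = 2090 Ω
Net reactance X = X_L − X_C = 1090 Ω
Z = 359 + j1090 Ω
|Z| = √(359² + 1090²) = 1150 Ω
∠Z = arctan(1090/359) = 71.8°
I = V/|Z| = 12.2 mA
P = VI cos φ = 14 × 0.0122 × cos(71.8°) = 53.1 mW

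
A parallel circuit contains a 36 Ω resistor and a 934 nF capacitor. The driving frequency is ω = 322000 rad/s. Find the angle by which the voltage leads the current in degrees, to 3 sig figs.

X_C = 1/(ωC) = 3.33 Ω
Parallel: admittances add. Y = 1/R + jωC
Y = (0.0278 + j0.301) S
|Y| = 0.302 S → |Z| = 1/|Y| = 3.31 Ω, ∠Z = −∠Y = -84.7°

-84.7°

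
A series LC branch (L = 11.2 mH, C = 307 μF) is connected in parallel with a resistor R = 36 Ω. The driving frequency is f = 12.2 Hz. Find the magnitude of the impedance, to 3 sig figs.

27.2 Ω

ω = 2πf = 76.65 rad/s
X_L = ωL = 0.859 Ω
X_C = 1/(ωC) = 42.5 Ω
Branch 1: Z₁ = R = 36.0 Ω
Branch 2 (series LC): Z₂ = j(X_L − X_C) = −j41.6 Ω
Parallel: Z = Z₁Z₂/(Z₁+Z₂), |Z| = 27.2 Ω, ∠Z = -40.8°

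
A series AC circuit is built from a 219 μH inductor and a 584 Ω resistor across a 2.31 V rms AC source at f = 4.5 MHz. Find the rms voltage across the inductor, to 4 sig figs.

2.300 V

ω = 2πf = 2.827e+07 rad/s
X_L = ωL = 6192 Ω
Z = 584.0 + j6192 Ω
|Z| = √(584.0² + 6192²) = 6220 Ω
I = V/|Z| = 371.4 μA
V_L = I·|Z_L| = 0.0003714 × 6192 = 2.300 V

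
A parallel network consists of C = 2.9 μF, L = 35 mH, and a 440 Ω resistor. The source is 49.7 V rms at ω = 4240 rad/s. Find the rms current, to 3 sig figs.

298 mA

X_L = ωL = 148 Ω
X_C = 1/(ωC) = 81.3 Ω
Parallel: admittances add. Y = 1/R + 1/(jωL) + jωC
Y = (0.00227 + j0.00556) S
|Y| = 0.00600 S → |Z| = 1/|Y| = 167 Ω, ∠Z = −∠Y = -67.8°
I = V/|Z| = 49.7/167 = 298 mA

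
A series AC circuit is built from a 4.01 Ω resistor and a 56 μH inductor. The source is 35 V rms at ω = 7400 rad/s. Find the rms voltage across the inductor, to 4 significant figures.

X_L = ωL = 0.4144 Ω
Z = 4.010 + j0.4144 Ω
|Z| = √(4.010² + 0.4144²) = 4.031 Ω
I = V/|Z| = 8.682 A
V_L = I·|Z_L| = 8.682 × 0.4144 = 3.598 V

3.598 V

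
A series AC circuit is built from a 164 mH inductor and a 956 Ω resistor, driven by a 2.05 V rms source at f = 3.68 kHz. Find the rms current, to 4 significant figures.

ω = 2πf = 23120 rad/s
X_L = ωL = 3792 Ω
Z = 956.0 + j3792 Ω
|Z| = √(956.0² + 3792²) = 3911 Ω
I = V/|Z| = 2.05/3911 = 524.2 μA

524.2 μA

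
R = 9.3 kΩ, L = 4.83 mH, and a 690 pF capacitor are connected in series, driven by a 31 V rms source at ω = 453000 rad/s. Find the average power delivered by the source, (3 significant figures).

102 mW

X_L = ωL = 2190 Ω
X_C = 1/(ωC) = 3200 Ω
Net reactance X = X_L − X_C = -1010 Ω
Z = 9300 − j1010 Ω
|Z| = √(9300² + 1010²) = 9350 Ω
∠Z = arctan(-1010/9300) = -6.21°
I = V/|Z| = 3.31 mA
P = VI cos φ = 31 × 0.00331 × cos(-6.21°) = 102 mW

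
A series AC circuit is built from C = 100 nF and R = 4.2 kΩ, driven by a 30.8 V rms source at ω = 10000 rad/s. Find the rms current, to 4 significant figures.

X_C = 1/(ωC) = 1000 Ω
Z = 4200 − j1000 Ω
|Z| = √(4200² + 1000²) = 4317 Ω
I = V/|Z| = 30.8/4317 = 7.134 mA

7.134 mA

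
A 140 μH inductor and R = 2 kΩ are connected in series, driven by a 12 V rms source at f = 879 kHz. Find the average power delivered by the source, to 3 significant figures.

ω = 2πf = 5.523e+06 rad/s
X_L = ωL = 773 Ω
Z = 2000 + j773 Ω
|Z| = √(2000² + 773²) = 2140 Ω
∠Z = arctan(773/2000) = 21.1°
I = V/|Z| = 5.60 mA
P = VI cos φ = 12 × 0.00560 × cos(21.1°) = 62.6 mW

62.6 mW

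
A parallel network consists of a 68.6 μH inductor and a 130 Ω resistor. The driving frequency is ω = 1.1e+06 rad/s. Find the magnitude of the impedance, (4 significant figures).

X_L = ωL = 75.46 Ω
Parallel: admittances add. Y = 1/R + 1/(jωL)
Y = (0.007692 − j0.01325) S
|Y| = 0.01532 S → |Z| = 1/|Y| = 65.26 Ω, ∠Z = −∠Y = 59.87°

65.26 Ω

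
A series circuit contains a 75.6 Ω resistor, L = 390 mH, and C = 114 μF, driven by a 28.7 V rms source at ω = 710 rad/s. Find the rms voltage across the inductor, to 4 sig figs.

X_L = ωL = 276.9 Ω
X_C = 1/(ωC) = 12.35 Ω
Net reactance X = X_L − X_C = 264.5 Ω
Z = 75.60 + j264.5 Ω
|Z| = √(75.60² + 264.5²) = 275.1 Ω
I = V/|Z| = 104.3 mA
V_L = I·|Z_L| = 0.1043 × 276.9 = 28.88 V

28.88 V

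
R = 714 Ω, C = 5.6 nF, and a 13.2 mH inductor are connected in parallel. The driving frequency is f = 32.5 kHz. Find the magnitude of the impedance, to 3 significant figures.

625 Ω

ω = 2πf = 204200 rad/s
X_L = ωL = 2700 Ω
X_C = 1/(ωC) = 874 Ω
Parallel: admittances add. Y = 1/R + 1/(jωL) + jωC
Y = (0.00140 + j0.000773) S
|Y| = 0.00160 S → |Z| = 1/|Y| = 625 Ω, ∠Z = −∠Y = -28.9°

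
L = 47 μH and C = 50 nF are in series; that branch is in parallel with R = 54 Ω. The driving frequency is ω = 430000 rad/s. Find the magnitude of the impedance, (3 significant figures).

X_L = ωL = 20.2 Ω
X_C = 1/(ωC) = 46.5 Ω
Branch 1: Z₁ = R = 54.0 Ω
Branch 2 (series LC): Z₂ = j(X_L − X_C) = −j26.3 Ω
Parallel: Z = Z₁Z₂/(Z₁+Z₂), |Z| = 23.6 Ω, ∠Z = -64.0°

23.6 Ω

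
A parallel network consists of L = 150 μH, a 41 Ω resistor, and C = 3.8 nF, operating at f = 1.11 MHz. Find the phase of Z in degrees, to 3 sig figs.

ω = 2πf = 6.974e+06 rad/s
X_L = ωL = 1050 Ω
X_C = 1/(ωC) = 37.7 Ω
Parallel: admittances add. Y = 1/R + 1/(jωL) + jωC
Y = (0.0244 + j0.0255) S
|Y| = 0.0353 S → |Z| = 1/|Y| = 28.3 Ω, ∠Z = −∠Y = -46.3°

-46.3°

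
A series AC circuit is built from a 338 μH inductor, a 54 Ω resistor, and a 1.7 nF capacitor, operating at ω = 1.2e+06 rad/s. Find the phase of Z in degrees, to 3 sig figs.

X_L = ωL = 406 Ω
X_C = 1/(ωC) = 490 Ω
Net reactance X = X_L − X_C = -84.6 Ω
Z = 54.0 − j84.6 Ω
|Z| = √(54.0² + 84.6²) = 100 Ω
∠Z = arctan(-84.6/54.0) = -57.4°

-57.4°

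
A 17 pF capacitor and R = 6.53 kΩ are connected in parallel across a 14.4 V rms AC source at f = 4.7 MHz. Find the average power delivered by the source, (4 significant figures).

ω = 2πf = 2.953e+07 rad/s
X_C = 1/(ωC) = 1992 Ω
Parallel: admittances add. Y = 1/R + jωC
Y = (0.0001531 + j0.0005020) S
|Y| = 0.0005249 S → |Z| = 1/|Y| = 1905 Ω, ∠Z = −∠Y = -73.04°
I = V/|Z| = 7.558 mA
P = VI cos φ = 14.4 × 0.007558 × cos(-73.04°) = 31.75 mW

31.75 mW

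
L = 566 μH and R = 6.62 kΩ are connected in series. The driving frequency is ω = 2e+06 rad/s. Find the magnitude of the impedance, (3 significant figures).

X_L = ωL = 1130 Ω
Z = 6620 + j1130 Ω
|Z| = √(6620² + 1130²) = 6720 Ω

6720 Ω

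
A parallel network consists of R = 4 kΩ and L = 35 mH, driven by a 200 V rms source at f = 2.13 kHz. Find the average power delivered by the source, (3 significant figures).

10.0 W

ω = 2πf = 13380 rad/s
X_L = ωL = 468 Ω
Parallel: admittances add. Y = 1/R + 1/(jωL)
Y = (0.000250 − j0.00213) S
|Y| = 0.00215 S → |Z| = 1/|Y| = 465 Ω, ∠Z = −∠Y = 83.3°
I = V/|Z| = 430 mA
P = VI cos φ = 200 × 0.430 × cos(83.3°) = 10.0 W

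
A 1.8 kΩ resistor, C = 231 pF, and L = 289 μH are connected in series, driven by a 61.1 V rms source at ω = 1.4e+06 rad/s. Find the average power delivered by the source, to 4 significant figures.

642.2 mW

X_L = ωL = 404.6 Ω
X_C = 1/(ωC) = 3092 Ω
Net reactance X = X_L − X_C = -2688 Ω
Z = 1800 − j2688 Ω
|Z| = √(1800² + 2688²) = 3235 Ω
∠Z = arctan(-2688/1800) = -56.19°
I = V/|Z| = 18.89 mA
P = VI cos φ = 61.1 × 0.01889 × cos(-56.19°) = 642.2 mW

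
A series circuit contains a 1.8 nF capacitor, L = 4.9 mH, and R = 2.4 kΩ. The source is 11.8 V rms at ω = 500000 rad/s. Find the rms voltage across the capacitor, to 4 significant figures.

X_L = ωL = 2450 Ω
X_C = 1/(ωC) = 1111 Ω
Net reactance X = X_L − X_C = 1339 Ω
Z = 2400 + j1339 Ω
|Z| = √(2400² + 1339²) = 2748 Ω
I = V/|Z| = 4.294 mA
V_C = I·|Z_C| = 0.004294 × 1111 = 4.771 V

4.771 V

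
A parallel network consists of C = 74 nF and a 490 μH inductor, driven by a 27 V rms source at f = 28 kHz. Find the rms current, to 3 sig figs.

ω = 2πf = 175900 rad/s
X_L = ωL = 86.2 Ω
X_C = 1/(ωC) = 76.8 Ω
Parallel: admittances add. Y = 1/(jωL) + jωC
Y = (0 + j0.00142) S
|Y| = 0.00142 S → |Z| = 1/|Y| = 705 Ω, ∠Z = −∠Y = -90.0°
I = V/|Z| = 27/705 = 38.3 mA

38.3 mA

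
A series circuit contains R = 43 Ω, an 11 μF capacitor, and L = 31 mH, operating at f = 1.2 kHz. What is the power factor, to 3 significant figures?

0.190

ω = 2πf = 7540 rad/s
X_L = ωL = 234 Ω
X_C = 1/(ωC) = 12.1 Ω
Net reactance X = X_L − X_C = 222 Ω
Z = 43.0 + j222 Ω
|Z| = √(43.0² + 222²) = 226 Ω
∠Z = arctan(222/43.0) = 79.0°
cos φ = cos(79.0°) = 0.190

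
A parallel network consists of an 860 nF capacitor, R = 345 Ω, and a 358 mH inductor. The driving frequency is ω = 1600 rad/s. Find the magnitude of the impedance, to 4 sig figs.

342.2 Ω

X_L = ωL = 572.8 Ω
X_C = 1/(ωC) = 726.7 Ω
Parallel: admittances add. Y = 1/R + 1/(jωL) + jωC
Y = (0.002899 − j0.0003698) S
|Y| = 0.002922 S → |Z| = 1/|Y| = 342.2 Ω, ∠Z = −∠Y = 7.271°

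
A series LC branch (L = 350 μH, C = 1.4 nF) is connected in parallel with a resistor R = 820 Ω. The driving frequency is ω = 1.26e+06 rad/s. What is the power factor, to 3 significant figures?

0.152

X_L = ωL = 441 Ω
X_C = 1/(ωC) = 567 Ω
Branch 1: Z₁ = R = 820 Ω
Branch 2 (series LC): Z₂ = j(X_L − X_C) = −j126 Ω
Parallel: Z = Z₁Z₂/(Z₁+Z₂), |Z| = 124 Ω, ∠Z = -81.3°
cos φ = cos(-81.3°) = 0.152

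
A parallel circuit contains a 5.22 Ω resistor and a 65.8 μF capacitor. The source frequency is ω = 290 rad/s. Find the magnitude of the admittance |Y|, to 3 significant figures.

X_C = 1/(ωC) = 52.4 Ω
Parallel: admittances add. Y = 1/R + jωC
Y = (0.192 + j0.0191) S
|Y| = 0.193 S → |Z| = 1/|Y| = 5.19 Ω, ∠Z = −∠Y = -5.69°

193 mS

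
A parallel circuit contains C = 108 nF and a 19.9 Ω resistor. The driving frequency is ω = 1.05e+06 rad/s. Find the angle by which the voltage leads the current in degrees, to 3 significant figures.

X_C = 1/(ωC) = 8.82 Ω
Parallel: admittances add. Y = 1/R + jωC
Y = (0.0503 + j0.113) S
|Y| = 0.124 S → |Z| = 1/|Y| = 8.06 Ω, ∠Z = −∠Y = -66.1°

-66.1°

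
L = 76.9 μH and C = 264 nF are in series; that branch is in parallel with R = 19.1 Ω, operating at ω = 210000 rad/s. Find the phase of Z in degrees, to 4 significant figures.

-84.35°

X_L = ωL = 16.15 Ω
X_C = 1/(ωC) = 18.04 Ω
Branch 1: Z₁ = R = 19.10 Ω
Branch 2 (series LC): Z₂ = j(X_L − X_C) = −j1.889 Ω
Parallel: Z = Z₁Z₂/(Z₁+Z₂), |Z| = 1.879 Ω, ∠Z = -84.35°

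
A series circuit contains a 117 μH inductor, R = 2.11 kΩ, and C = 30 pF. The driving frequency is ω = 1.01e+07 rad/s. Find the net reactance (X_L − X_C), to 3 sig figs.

-2120 Ω

X_L = ωL = 1180 Ω
X_C = 1/(ωC) = 3300 Ω
X = 1180 − 3300 = -2120 Ω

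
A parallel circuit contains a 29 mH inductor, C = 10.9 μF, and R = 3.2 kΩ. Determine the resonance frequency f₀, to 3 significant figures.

ω₀ = 1/√(LC) = 1/√(0.029 × 1.09e-05) = 1779 rad/s
f₀ = ω₀/(2π) = 283 Hz

283 Hz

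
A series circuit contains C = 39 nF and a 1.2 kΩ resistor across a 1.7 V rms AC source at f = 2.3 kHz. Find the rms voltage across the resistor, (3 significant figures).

0.952 V

ω = 2πf = 14450 rad/s
X_C = 1/(ωC) = 1770 Ω
Z = 1200 − j1770 Ω
|Z| = √(1200² + 1770²) = 2140 Ω
I = V/|Z| = 794 μA
V_R = I·|Z_R| = 0.000794 × 1200 = 0.952 V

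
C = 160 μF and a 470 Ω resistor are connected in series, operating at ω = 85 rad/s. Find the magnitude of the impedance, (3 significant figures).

X_C = 1/(ωC) = 73.5 Ω
Z = 470 − j73.5 Ω
|Z| = √(470² + 73.5²) = 476 Ω

476 Ω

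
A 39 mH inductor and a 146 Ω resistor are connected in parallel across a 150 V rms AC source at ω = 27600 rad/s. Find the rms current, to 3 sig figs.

X_L = ωL = 1080 Ω
Parallel: admittances add. Y = 1/R + 1/(jωL)
Y = (0.00685 − j0.000929) S
|Y| = 0.00691 S → |Z| = 1/|Y| = 145 Ω, ∠Z = −∠Y = 7.72°
I = V/|Z| = 150/145 = 1.04 A

1.04 A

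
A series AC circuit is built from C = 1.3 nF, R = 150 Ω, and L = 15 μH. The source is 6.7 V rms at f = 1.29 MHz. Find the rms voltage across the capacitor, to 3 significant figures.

ω = 2πf = 8.105e+06 rad/s
X_L = ωL = 122 Ω
X_C = 1/(ωC) = 94.9 Ω
Net reactance X = X_L − X_C = 26.7 Ω
Z = 150 + j26.7 Ω
|Z| = √(150² + 26.7²) = 152 Ω
I = V/|Z| = 44.0 mA
V_C = I·|Z_C| = 0.0440 × 94.9 = 4.17 V

4.17 V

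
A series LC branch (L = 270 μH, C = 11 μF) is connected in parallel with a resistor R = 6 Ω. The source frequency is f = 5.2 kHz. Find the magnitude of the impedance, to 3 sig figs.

4.26 Ω

ω = 2πf = 32670 rad/s
X_L = ωL = 8.82 Ω
X_C = 1/(ωC) = 2.78 Ω
Branch 1: Z₁ = R = 6.00 Ω
Branch 2 (series LC): Z₂ = j(X_L − X_C) = j6.04 Ω
Parallel: Z = Z₁Z₂/(Z₁+Z₂), |Z| = 4.26 Ω, ∠Z = 44.8°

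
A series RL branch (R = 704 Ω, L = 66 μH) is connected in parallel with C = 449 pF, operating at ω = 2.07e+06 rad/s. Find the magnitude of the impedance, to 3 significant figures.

657 Ω

X_L = ωL = 137 Ω
X_C = 1/(ωC) = 1080 Ω
Branch 1 (R+jX_L): Z₁ = 704 + j137 Ω, |Z₁| = 717 Ω
Branch 2 (−jX_C): Z₂ = −j1080 Ω
Parallel: Z = Z₁Z₂/(Z₁+Z₂), |Z| = 657 Ω, ∠Z = -25.9°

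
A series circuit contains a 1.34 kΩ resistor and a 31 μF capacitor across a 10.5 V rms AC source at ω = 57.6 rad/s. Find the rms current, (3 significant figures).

7.23 mA

X_C = 1/(ωC) = 560 Ω
Z = 1340 − j560 Ω
|Z| = √(1340² + 560²) = 1450 Ω
I = V/|Z| = 10.5/1450 = 7.23 mA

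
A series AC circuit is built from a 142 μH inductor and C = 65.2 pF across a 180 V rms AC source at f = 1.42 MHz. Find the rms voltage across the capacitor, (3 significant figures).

ω = 2πf = 8.922e+06 rad/s
X_L = ωL = 1270 Ω
X_C = 1/(ωC) = 1720 Ω
Net reactance X = X_L − X_C = -452 Ω
Z = − j452 Ω
|Z| = √(0² + 452²) = 452 Ω
I = V/|Z| = 398 mA
V_C = I·|Z_C| = 0.398 × 1720 = 684 V

684 V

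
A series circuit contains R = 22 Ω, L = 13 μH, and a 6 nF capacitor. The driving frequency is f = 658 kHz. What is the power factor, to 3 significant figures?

ω = 2πf = 4.134e+06 rad/s
X_L = ωL = 53.7 Ω
X_C = 1/(ωC) = 40.3 Ω
Net reactance X = X_L − X_C = 13.4 Ω
Z = 22.0 + j13.4 Ω
|Z| = √(22.0² + 13.4²) = 25.8 Ω
∠Z = arctan(13.4/22.0) = 31.4°
cos φ = cos(31.4°) = 0.853

0.853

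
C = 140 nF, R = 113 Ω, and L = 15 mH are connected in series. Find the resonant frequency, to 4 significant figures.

3.473 kHz

ω₀ = 1/√(LC) = 1/√(0.015 × 1.4e-07) = 21820 rad/s
f₀ = ω₀/(2π) = 3.473 kHz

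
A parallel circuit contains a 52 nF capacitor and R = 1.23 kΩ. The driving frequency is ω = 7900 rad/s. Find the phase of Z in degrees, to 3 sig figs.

X_C = 1/(ωC) = 2430 Ω
Parallel: admittances add. Y = 1/R + jωC
Y = (0.000813 + j0.000411) S
|Y| = 0.000911 S → |Z| = 1/|Y| = 1100 Ω, ∠Z = −∠Y = -26.8°

-26.8°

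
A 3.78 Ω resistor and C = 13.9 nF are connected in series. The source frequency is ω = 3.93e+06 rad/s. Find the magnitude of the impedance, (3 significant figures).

18.7 Ω

X_C = 1/(ωC) = 18.3 Ω
Z = 3.78 − j18.3 Ω
|Z| = √(3.78² + 18.3²) = 18.7 Ω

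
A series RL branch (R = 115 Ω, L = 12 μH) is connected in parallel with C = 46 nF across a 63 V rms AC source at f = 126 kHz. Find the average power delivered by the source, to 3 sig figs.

ω = 2πf = 791700 rad/s
X_L = ωL = 9.50 Ω
X_C = 1/(ωC) = 27.5 Ω
Branch 1 (R+jX_L): Z₁ = 115 + j9.50 Ω, |Z₁| = 115 Ω
Branch 2 (−jX_C): Z₂ = −j27.5 Ω
Parallel: Z = Z₁Z₂/(Z₁+Z₂), |Z| = 27.2 Ω, ∠Z = -76.4°
I = V/|Z| = 2.31 A
P = VI cos φ = 63 × 2.31 × cos(-76.4°) = 34.3 W

34.3 W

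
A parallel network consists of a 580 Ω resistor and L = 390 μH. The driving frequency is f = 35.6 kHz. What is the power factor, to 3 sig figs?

0.149

ω = 2πf = 223700 rad/s
X_L = ωL = 87.2 Ω
Parallel: admittances add. Y = 1/R + 1/(jωL)
Y = (0.00172 − j0.0115) S
|Y| = 0.0116 S → |Z| = 1/|Y| = 86.3 Ω, ∠Z = −∠Y = 81.4°
cos φ = cos(81.4°) = 0.149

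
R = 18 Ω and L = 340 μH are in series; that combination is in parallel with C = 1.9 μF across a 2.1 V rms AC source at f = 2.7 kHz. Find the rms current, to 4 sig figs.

ω = 2πf = 16960 rad/s
X_L = ωL = 5.768 Ω
X_C = 1/(ωC) = 31.02 Ω
Branch 1 (R+jX_L): Z₁ = 18.00 + j5.768 Ω, |Z₁| = 18.90 Ω
Branch 2 (−jX_C): Z₂ = −j31.02 Ω
Parallel: Z = Z₁Z₂/(Z₁+Z₂), |Z| = 18.91 Ω, ∠Z = -17.71°
I = V/|Z| = 2.1/18.91 = 111.1 mA

111.1 mA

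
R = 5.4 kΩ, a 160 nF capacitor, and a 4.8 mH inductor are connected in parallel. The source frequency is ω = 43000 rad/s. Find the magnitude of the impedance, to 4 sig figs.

X_L = ωL = 206.4 Ω
X_C = 1/(ωC) = 145.3 Ω
Parallel: admittances add. Y = 1/R + 1/(jωL) + jωC
Y = (0.0001852 + j0.002035) S
|Y| = 0.002043 S → |Z| = 1/|Y| = 489.4 Ω, ∠Z = −∠Y = -84.80°

489.4 Ω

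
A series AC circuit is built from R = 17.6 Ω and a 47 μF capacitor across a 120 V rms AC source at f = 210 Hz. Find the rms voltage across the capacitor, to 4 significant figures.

81.06 V

ω = 2πf = 1319 rad/s
X_C = 1/(ωC) = 16.13 Ω
Z = 17.60 − j16.13 Ω
|Z| = √(17.60² + 16.13²) = 23.87 Ω
I = V/|Z| = 5.027 A
V_C = I·|Z_C| = 5.027 × 16.13 = 81.06 V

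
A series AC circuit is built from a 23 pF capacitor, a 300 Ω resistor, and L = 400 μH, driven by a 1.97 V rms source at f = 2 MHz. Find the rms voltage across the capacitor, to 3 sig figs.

ω = 2πf = 1.257e+07 rad/s
X_L = ωL = 5030 Ω
X_C = 1/(ωC) = 3460 Ω
Net reactance X = X_L − X_C = 1570 Ω
Z = 300 + j1570 Ω
|Z| = √(300² + 1570²) = 1600 Ω
I = V/|Z| = 1.24 mA
V_C = I·|Z_C| = 0.00124 × 3460 = 4.27 V

4.27 V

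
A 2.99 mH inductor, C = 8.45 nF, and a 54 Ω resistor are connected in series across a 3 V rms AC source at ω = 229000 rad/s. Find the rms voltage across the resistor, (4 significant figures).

0.9184 V

X_L = ωL = 684.7 Ω
X_C = 1/(ωC) = 516.8 Ω
Net reactance X = X_L − X_C = 167.9 Ω
Z = 54.00 + j167.9 Ω
|Z| = √(54.00² + 167.9²) = 176.4 Ω
I = V/|Z| = 17.01 mA
V_R = I·|Z_R| = 0.01701 × 54.00 = 0.9184 V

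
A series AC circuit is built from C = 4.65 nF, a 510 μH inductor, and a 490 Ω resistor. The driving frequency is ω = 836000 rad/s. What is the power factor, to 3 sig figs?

0.945

X_L = ωL = 426 Ω
X_C = 1/(ωC) = 257 Ω
Net reactance X = X_L − X_C = 169 Ω
Z = 490 + j169 Ω
|Z| = √(490² + 169²) = 518 Ω
∠Z = arctan(169/490) = 19.0°
cos φ = cos(19.0°) = 0.945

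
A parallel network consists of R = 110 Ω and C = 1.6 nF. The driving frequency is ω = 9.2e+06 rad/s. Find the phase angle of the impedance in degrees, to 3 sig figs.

X_C = 1/(ωC) = 67.9 Ω
Parallel: admittances add. Y = 1/R + jωC
Y = (0.00909 + j0.0147) S
|Y| = 0.0173 S → |Z| = 1/|Y| = 57.8 Ω, ∠Z = −∠Y = -58.3°

-58.3°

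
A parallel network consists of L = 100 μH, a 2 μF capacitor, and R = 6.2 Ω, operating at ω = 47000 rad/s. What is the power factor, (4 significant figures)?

X_L = ωL = 4.700 Ω
X_C = 1/(ωC) = 10.64 Ω
Parallel: admittances add. Y = 1/R + 1/(jωL) + jωC
Y = (0.1613 − j0.1188) S
|Y| = 0.2003 S → |Z| = 1/|Y| = 4.993 Ω, ∠Z = −∠Y = 36.37°
cos φ = cos(36.37°) = 0.8052

0.8052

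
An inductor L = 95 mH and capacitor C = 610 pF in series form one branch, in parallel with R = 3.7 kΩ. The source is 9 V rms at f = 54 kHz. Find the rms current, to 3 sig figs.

2.45 mA

ω = 2πf = 339300 rad/s
X_L = ωL = 32200 Ω
X_C = 1/(ωC) = 4830 Ω
Branch 1: Z₁ = R = 3700 Ω
Branch 2 (series LC): Z₂ = j(X_L − X_C) = j27400 Ω
Parallel: Z = Z₁Z₂/(Z₁+Z₂), |Z| = 3670 Ω, ∠Z = 7.69°
I = V/|Z| = 9/3670 = 2.45 mA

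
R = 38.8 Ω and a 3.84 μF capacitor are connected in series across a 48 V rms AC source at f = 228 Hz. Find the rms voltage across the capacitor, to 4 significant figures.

46.94 V

ω = 2πf = 1433 rad/s
X_C = 1/(ωC) = 181.8 Ω
Z = 38.80 − j181.8 Ω
|Z| = √(38.80² + 181.8²) = 185.9 Ω
I = V/|Z| = 258.2 mA
V_C = I·|Z_C| = 0.2582 × 181.8 = 46.94 V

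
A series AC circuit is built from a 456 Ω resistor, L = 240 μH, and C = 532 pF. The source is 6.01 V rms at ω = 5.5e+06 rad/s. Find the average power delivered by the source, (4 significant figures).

14.14 mW

X_L = ωL = 1320 Ω
X_C = 1/(ωC) = 341.8 Ω
Net reactance X = X_L − X_C = 978.2 Ω
Z = 456.0 + j978.2 Ω
|Z| = √(456.0² + 978.2²) = 1079 Ω
∠Z = arctan(978.2/456.0) = 65.01°
I = V/|Z| = 5.568 mA
P = VI cos φ = 6.01 × 0.005568 × cos(65.01°) = 14.14 mW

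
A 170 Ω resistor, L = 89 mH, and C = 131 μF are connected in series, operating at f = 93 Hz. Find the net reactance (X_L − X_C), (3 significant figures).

38.9 Ω

ω = 2πf = 584.3 rad/s
X_L = ωL = 52.0 Ω
X_C = 1/(ωC) = 13.1 Ω
X = 52.0 − 13.1 = 38.9 Ω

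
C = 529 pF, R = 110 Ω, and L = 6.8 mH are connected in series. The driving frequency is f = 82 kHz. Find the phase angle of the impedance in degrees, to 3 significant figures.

ω = 2πf = 515200 rad/s
X_L = ωL = 3500 Ω
X_C = 1/(ωC) = 3670 Ω
Net reactance X = X_L − X_C = -166 Ω
Z = 110 − j166 Ω
|Z| = √(110² + 166²) = 199 Ω
∠Z = arctan(-166/110) = -56.4°

-56.4°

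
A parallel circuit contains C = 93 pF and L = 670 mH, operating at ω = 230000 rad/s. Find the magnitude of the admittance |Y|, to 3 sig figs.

14.9 μS

X_L = ωL = 154000 Ω
X_C = 1/(ωC) = 46800 Ω
Parallel: admittances add. Y = 1/(jωL) + jωC
Y = (0 + j1.49e-05) S
|Y| = 1.49e-05 S → |Z| = 1/|Y| = 67100 Ω, ∠Z = −∠Y = -90.0°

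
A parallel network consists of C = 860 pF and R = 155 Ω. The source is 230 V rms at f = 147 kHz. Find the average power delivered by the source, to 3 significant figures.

341 W

ω = 2πf = 923600 rad/s
X_C = 1/(ωC) = 1260 Ω
Parallel: admittances add. Y = 1/R + jωC
Y = (0.00645 + j0.000794) S
|Y| = 0.00650 S → |Z| = 1/|Y| = 154 Ω, ∠Z = −∠Y = -7.02°
I = V/|Z| = 1.50 A
P = VI cos φ = 230 × 1.50 × cos(-7.02°) = 341 W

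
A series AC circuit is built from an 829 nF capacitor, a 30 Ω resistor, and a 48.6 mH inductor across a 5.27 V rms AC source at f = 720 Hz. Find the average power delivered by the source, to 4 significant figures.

269.8 mW

ω = 2πf = 4524 rad/s
X_L = ωL = 219.9 Ω
X_C = 1/(ωC) = 266.6 Ω
Net reactance X = X_L − X_C = -46.78 Ω
Z = 30.00 − j46.78 Ω
|Z| = √(30.00² + 46.78²) = 55.58 Ω
∠Z = arctan(-46.78/30.00) = -57.33°
I = V/|Z| = 94.82 mA
P = VI cos φ = 5.27 × 0.09482 × cos(-57.33°) = 269.8 mW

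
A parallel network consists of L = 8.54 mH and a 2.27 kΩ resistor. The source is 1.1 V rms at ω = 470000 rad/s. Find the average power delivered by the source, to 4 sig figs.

533.0 μW

X_L = ωL = 4014 Ω
Parallel: admittances add. Y = 1/R + 1/(jωL)
Y = (0.0004405 − j0.0002491) S
|Y| = 0.0005061 S → |Z| = 1/|Y| = 1976 Ω, ∠Z = −∠Y = 29.49°
I = V/|Z| = 556.7 μA
P = VI cos φ = 1.1 × 0.0005567 × cos(29.49°) = 533.0 μW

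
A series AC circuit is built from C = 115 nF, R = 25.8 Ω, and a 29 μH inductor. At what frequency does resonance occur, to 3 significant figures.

87.2 kHz

ω₀ = 1/√(LC) = 1/√(2.9e-05 × 1.15e-07) = 547600 rad/s
f₀ = ω₀/(2π) = 87.2 kHz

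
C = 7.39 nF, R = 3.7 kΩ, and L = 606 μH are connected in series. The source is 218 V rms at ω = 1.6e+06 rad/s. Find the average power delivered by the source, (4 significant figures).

X_L = ωL = 969.6 Ω
X_C = 1/(ωC) = 84.57 Ω
Net reactance X = X_L − X_C = 885.0 Ω
Z = 3700 + j885.0 Ω
|Z| = √(3700² + 885.0²) = 3804 Ω
∠Z = arctan(885.0/3700) = 13.45°
I = V/|Z| = 57.30 mA
P = VI cos φ = 218 × 0.05730 × cos(13.45°) = 12.15 W

12.15 W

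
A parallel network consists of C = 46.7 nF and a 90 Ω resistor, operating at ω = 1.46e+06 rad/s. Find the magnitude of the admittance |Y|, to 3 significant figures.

69.1 mS

X_C = 1/(ωC) = 14.7 Ω
Parallel: admittances add. Y = 1/R + jωC
Y = (0.0111 + j0.0682) S
|Y| = 0.0691 S → |Z| = 1/|Y| = 14.5 Ω, ∠Z = −∠Y = -80.7°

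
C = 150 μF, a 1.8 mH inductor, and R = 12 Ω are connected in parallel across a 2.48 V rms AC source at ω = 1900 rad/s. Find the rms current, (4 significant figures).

X_L = ωL = 3.420 Ω
X_C = 1/(ωC) = 3.509 Ω
Parallel: admittances add. Y = 1/R + 1/(jωL) + jωC
Y = (0.08333 − j0.007398) S
|Y| = 0.08366 S → |Z| = 1/|Y| = 11.95 Ω, ∠Z = −∠Y = 5.073°
I = V/|Z| = 2.48/11.95 = 207.5 mA

207.5 mA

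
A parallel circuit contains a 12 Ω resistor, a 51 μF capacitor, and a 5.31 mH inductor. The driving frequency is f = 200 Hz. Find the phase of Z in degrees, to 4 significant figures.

ω = 2πf = 1257 rad/s
X_L = ωL = 6.673 Ω
X_C = 1/(ωC) = 15.60 Ω
Parallel: admittances add. Y = 1/R + 1/(jωL) + jωC
Y = (0.08333 − j0.08577) S
|Y| = 0.1196 S → |Z| = 1/|Y| = 8.362 Ω, ∠Z = −∠Y = 45.83°

45.83°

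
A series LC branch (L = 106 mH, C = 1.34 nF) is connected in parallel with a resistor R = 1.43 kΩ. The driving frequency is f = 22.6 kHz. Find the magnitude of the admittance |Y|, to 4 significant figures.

ω = 2πf = 142000 rad/s
X_L = ωL = 15050 Ω
X_C = 1/(ωC) = 5255 Ω
Branch 1: Z₁ = R = 1430 Ω
Branch 2 (series LC): Z₂ = j(X_L − X_C) = j9797 Ω
Parallel: Z = Z₁Z₂/(Z₁+Z₂), |Z| = 1415 Ω, ∠Z = 8.305°
|Y| = 1/|Z| = 706.7 μS

706.7 μS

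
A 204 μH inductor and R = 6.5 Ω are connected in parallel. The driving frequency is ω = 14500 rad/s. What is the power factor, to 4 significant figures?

X_L = ωL = 2.958 Ω
Parallel: admittances add. Y = 1/R + 1/(jωL)
Y = (0.1538 − j0.3381) S
|Y| = 0.3714 S → |Z| = 1/|Y| = 2.692 Ω, ∠Z = −∠Y = 65.53°
cos φ = cos(65.53°) = 0.4142

0.4142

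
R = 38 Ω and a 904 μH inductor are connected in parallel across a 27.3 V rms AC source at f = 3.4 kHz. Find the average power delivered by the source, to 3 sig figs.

19.6 W

ω = 2πf = 21360 rad/s
X_L = ωL = 19.3 Ω
Parallel: admittances add. Y = 1/R + 1/(jωL)
Y = (0.0263 − j0.0518) S
|Y| = 0.0581 S → |Z| = 1/|Y| = 17.2 Ω, ∠Z = −∠Y = 63.1°
I = V/|Z| = 1.59 A
P = VI cos φ = 27.3 × 1.59 × cos(63.1°) = 19.6 W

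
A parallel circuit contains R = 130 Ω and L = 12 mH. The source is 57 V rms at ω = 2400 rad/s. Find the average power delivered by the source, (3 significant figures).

25.0 W

X_L = ωL = 28.8 Ω
Parallel: admittances add. Y = 1/R + 1/(jωL)
Y = (0.00769 − j0.0347) S
|Y| = 0.0356 S → |Z| = 1/|Y| = 28.1 Ω, ∠Z = −∠Y = 77.5°
I = V/|Z| = 2.03 A
P = VI cos φ = 57 × 2.03 × cos(77.5°) = 25.0 W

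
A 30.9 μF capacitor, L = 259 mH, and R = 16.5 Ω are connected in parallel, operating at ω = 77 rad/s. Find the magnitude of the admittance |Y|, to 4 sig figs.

77.17 mS

X_L = ωL = 19.94 Ω
X_C = 1/(ωC) = 420.3 Ω
Parallel: admittances add. Y = 1/R + 1/(jωL) + jωC
Y = (0.06061 − j0.04776) S
|Y| = 0.07717 S → |Z| = 1/|Y| = 12.96 Ω, ∠Z = −∠Y = 38.24°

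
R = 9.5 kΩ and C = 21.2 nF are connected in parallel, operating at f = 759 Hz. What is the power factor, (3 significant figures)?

0.721

ω = 2πf = 4769 rad/s
X_C = 1/(ωC) = 9890 Ω
Parallel: admittances add. Y = 1/R + jωC
Y = (0.000105 + j0.000101) S
|Y| = 0.000146 S → |Z| = 1/|Y| = 6850 Ω, ∠Z = −∠Y = -43.8°
cos φ = cos(-43.8°) = 0.721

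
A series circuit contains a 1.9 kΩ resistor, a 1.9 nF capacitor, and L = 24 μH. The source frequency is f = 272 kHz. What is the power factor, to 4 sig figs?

ω = 2πf = 1.709e+06 rad/s
X_L = ωL = 41.02 Ω
X_C = 1/(ωC) = 308.0 Ω
Net reactance X = X_L − X_C = -266.9 Ω
Z = 1900 − j266.9 Ω
|Z| = √(1900² + 266.9²) = 1919 Ω
∠Z = arctan(-266.9/1900) = -7.998°
cos φ = cos(-7.998°) = 0.9903

0.9903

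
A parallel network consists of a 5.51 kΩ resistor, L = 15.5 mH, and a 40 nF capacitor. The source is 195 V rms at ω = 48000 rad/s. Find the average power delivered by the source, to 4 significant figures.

6.901 W

X_L = ωL = 744.0 Ω
X_C = 1/(ωC) = 520.8 Ω
Parallel: admittances add. Y = 1/R + 1/(jωL) + jωC
Y = (0.0001815 + j0.0005759) S
|Y| = 0.0006038 S → |Z| = 1/|Y| = 1656 Ω, ∠Z = −∠Y = -72.51°
I = V/|Z| = 117.7 mA
P = VI cos φ = 195 × 0.1177 × cos(-72.51°) = 6.901 W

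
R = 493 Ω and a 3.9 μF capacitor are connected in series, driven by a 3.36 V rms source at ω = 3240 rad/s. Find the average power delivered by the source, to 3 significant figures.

X_C = 1/(ωC) = 79.1 Ω
Z = 493 − j79.1 Ω
|Z| = √(493² + 79.1²) = 499 Ω
∠Z = arctan(-79.1/493) = -9.12°
I = V/|Z| = 6.73 mA
P = VI cos φ = 3.36 × 0.00673 × cos(-9.12°) = 22.3 mW

22.3 mW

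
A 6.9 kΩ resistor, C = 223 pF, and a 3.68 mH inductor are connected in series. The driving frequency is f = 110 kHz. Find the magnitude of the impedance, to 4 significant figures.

ω = 2πf = 691200 rad/s
X_L = ωL = 2543 Ω
X_C = 1/(ωC) = 6488 Ω
Net reactance X = X_L − X_C = -3945 Ω
Z = 6900 − j3945 Ω
|Z| = √(6900² + 3945²) = 7948 Ω

7948 Ω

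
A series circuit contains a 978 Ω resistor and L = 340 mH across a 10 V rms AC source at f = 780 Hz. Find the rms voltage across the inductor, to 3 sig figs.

8.62 V

ω = 2πf = 4901 rad/s
X_L = ωL = 1670 Ω
Z = 978 + j1670 Ω
|Z| = √(978² + 1670²) = 1930 Ω
I = V/|Z| = 5.18 mA
V_L = I·|Z_L| = 0.00518 × 1670 = 8.62 V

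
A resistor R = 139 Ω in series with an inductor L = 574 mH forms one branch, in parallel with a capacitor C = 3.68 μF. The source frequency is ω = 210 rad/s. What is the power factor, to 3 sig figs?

0.827

X_L = ωL = 121 Ω
X_C = 1/(ωC) = 1290 Ω
Branch 1 (R+jX_L): Z₁ = 139 + j121 Ω, |Z₁| = 184 Ω
Branch 2 (−jX_C): Z₂ = −j1290 Ω
Parallel: Z = Z₁Z₂/(Z₁+Z₂), |Z| = 201 Ω, ∠Z = 34.2°
cos φ = cos(34.2°) = 0.827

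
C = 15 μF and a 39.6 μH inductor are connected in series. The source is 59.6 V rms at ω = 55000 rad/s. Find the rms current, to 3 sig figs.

61.7 A

X_L = ωL = 2.18 Ω
X_C = 1/(ωC) = 1.21 Ω
Net reactance X = X_L − X_C = 0.966 Ω
Z = j0.966 Ω
|Z| = √(0² + 0.966²) = 0.966 Ω
I = V/|Z| = 59.6/0.966 = 61.7 A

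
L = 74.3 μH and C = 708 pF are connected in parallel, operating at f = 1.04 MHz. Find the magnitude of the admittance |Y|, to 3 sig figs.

2.57 mS

ω = 2πf = 6.535e+06 rad/s
X_L = ωL = 486 Ω
X_C = 1/(ωC) = 216 Ω
Parallel: admittances add. Y = 1/(jωL) + jωC
Y = (0 + j0.00257) S
|Y| = 0.00257 S → |Z| = 1/|Y| = 390 Ω, ∠Z = −∠Y = -90.0°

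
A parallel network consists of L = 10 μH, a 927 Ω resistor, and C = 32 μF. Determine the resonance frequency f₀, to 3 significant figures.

ω₀ = 1/√(LC) = 1/√(1e-05 × 3.2e-05) = 55900 rad/s
f₀ = ω₀/(2π) = 8.90 kHz

8.90 kHz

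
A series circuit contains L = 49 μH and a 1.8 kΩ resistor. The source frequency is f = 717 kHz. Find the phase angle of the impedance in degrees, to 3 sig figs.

ω = 2πf = 4.505e+06 rad/s
X_L = ωL = 221 Ω
Z = 1800 + j221 Ω
|Z| = √(1800² + 221²) = 1810 Ω
∠Z = arctan(221/1800) = 6.99°

6.99°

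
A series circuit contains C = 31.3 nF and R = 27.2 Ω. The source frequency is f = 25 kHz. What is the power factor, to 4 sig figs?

ω = 2πf = 157100 rad/s
X_C = 1/(ωC) = 203.4 Ω
Z = 27.20 − j203.4 Ω
|Z| = √(27.20² + 203.4²) = 205.2 Ω
∠Z = arctan(-203.4/27.20) = -82.38°
cos φ = cos(-82.38°) = 0.1326

0.1326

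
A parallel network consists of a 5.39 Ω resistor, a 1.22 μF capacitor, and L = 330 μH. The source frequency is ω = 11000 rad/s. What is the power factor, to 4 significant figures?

0.5778

X_L = ωL = 3.630 Ω
X_C = 1/(ωC) = 74.52 Ω
Parallel: admittances add. Y = 1/R + 1/(jωL) + jωC
Y = (0.1855 − j0.2621) S
|Y| = 0.3211 S → |Z| = 1/|Y| = 3.114 Ω, ∠Z = −∠Y = 54.70°
cos φ = cos(54.70°) = 0.5778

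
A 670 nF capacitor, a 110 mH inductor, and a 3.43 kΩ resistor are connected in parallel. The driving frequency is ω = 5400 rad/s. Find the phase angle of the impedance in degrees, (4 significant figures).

-81.43°

X_L = ωL = 594.0 Ω
X_C = 1/(ωC) = 276.4 Ω
Parallel: admittances add. Y = 1/R + 1/(jωL) + jωC
Y = (0.0002915 + j0.001934) S
|Y| = 0.001956 S → |Z| = 1/|Y| = 511.2 Ω, ∠Z = −∠Y = -81.43°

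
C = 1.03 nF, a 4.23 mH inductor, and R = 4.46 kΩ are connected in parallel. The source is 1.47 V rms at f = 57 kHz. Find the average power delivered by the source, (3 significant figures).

485 μW

ω = 2πf = 358100 rad/s
X_L = ωL = 1510 Ω
X_C = 1/(ωC) = 2710 Ω
Parallel: admittances add. Y = 1/R + 1/(jωL) + jωC
Y = (0.000224 − j0.000291) S
|Y| = 0.000368 S → |Z| = 1/|Y| = 2720 Ω, ∠Z = −∠Y = 52.4°
I = V/|Z| = 540 μA
P = VI cos φ = 1.47 × 0.000540 × cos(52.4°) = 485 μW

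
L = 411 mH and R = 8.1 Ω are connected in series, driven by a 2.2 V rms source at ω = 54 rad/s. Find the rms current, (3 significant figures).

93.1 mA

X_L = ωL = 22.2 Ω
Z = 8.10 + j22.2 Ω
|Z| = √(8.10² + 22.2²) = 23.6 Ω
I = V/|Z| = 2.2/23.6 = 93.1 mA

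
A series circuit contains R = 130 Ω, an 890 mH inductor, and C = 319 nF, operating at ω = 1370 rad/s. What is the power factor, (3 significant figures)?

0.121

X_L = ωL = 1220 Ω
X_C = 1/(ωC) = 2290 Ω
Net reactance X = X_L − X_C = -1070 Ω
Z = 130 − j1070 Ω
|Z| = √(130² + 1070²) = 1080 Ω
∠Z = arctan(-1070/130) = -83.1°
cos φ = cos(-83.1°) = 0.121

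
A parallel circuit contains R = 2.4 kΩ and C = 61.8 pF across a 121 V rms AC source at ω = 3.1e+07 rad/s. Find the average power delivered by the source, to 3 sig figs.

6.10 W

X_C = 1/(ωC) = 522 Ω
Parallel: admittances add. Y = 1/R + jωC
Y = (0.000417 + j0.00192) S
|Y| = 0.00196 S → |Z| = 1/|Y| = 510 Ω, ∠Z = −∠Y = -77.7°
I = V/|Z| = 237 mA
P = VI cos φ = 121 × 0.237 × cos(-77.7°) = 6.10 W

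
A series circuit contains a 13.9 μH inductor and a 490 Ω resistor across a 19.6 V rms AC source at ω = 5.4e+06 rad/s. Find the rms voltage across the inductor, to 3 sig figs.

X_L = ωL = 75.1 Ω
Z = 490 + j75.1 Ω
|Z| = √(490² + 75.1²) = 496 Ω
I = V/|Z| = 39.5 mA
V_L = I·|Z_L| = 0.0395 × 75.1 = 2.97 V

2.97 V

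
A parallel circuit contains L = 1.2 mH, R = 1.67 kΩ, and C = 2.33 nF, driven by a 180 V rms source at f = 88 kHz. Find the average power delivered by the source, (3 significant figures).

19.4 W

ω = 2πf = 552900 rad/s
X_L = ωL = 664 Ω
X_C = 1/(ωC) = 776 Ω
Parallel: admittances add. Y = 1/R + 1/(jωL) + jωC
Y = (0.000599 − j0.000219) S
|Y| = 0.000638 S → |Z| = 1/|Y| = 1570 Ω, ∠Z = −∠Y = 20.1°
I = V/|Z| = 115 mA
P = VI cos φ = 180 × 0.115 × cos(20.1°) = 19.4 W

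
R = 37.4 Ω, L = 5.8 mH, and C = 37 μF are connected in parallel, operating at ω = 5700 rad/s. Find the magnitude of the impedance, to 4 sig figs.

X_L = ωL = 33.06 Ω
X_C = 1/(ωC) = 4.742 Ω
Parallel: admittances add. Y = 1/R + 1/(jωL) + jωC
Y = (0.02674 + j0.1807) S
|Y| = 0.1826 S → |Z| = 1/|Y| = 5.476 Ω, ∠Z = −∠Y = -81.58°

5.476 Ω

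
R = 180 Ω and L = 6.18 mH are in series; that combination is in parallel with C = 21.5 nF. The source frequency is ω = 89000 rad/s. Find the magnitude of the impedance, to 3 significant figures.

X_L = ωL = 550 Ω
X_C = 1/(ωC) = 523 Ω
Branch 1 (R+jX_L): Z₁ = 180 + j550 Ω, |Z₁| = 579 Ω
Branch 2 (−jX_C): Z₂ = −j523 Ω
Parallel: Z = Z₁Z₂/(Z₁+Z₂), |Z| = 1660 Ω, ∠Z = -26.8°

1660 Ω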